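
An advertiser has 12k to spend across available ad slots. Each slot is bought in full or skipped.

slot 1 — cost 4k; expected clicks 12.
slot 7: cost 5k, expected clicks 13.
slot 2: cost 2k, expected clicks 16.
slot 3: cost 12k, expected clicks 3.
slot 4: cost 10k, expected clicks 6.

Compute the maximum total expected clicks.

Allowing fractional choices, the relaxed optimum would be about 41.6, but ad slots are indivisible.
slot 7 + slot 2: cost 5 + 2 = 7 ≤ 12, expected clicks 13 + 16 = 29.
slot 1 + slot 7 + slot 2: cost 4 + 5 + 2 = 11 ≤ 12, expected clicks 12 + 13 + 16 = 41.
Best is slot 1, slot 7, and slot 2 with total expected clicks 41.

41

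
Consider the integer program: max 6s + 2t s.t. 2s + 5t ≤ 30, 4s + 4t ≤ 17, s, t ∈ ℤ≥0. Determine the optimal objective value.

The continuous relaxation peaks at (4.25, 0) with value 25.50; rounding to a feasible lattice point costs some objective.
(s,t)=(4,0): 2·4+5·0=8≤30, 4·4+4·0=16≤17, objective 24.
(s,t)=(3,1): 2·3+5·1=11≤30, 4·3+4·1=16≤17, objective 20.
Maximum is 24 at (s,t)=(4,0).

24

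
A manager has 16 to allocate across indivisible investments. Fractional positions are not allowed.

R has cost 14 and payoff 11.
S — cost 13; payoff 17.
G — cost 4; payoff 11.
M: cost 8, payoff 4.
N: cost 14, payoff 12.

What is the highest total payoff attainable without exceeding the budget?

17

Take S: cost 13 ≤ 16, payoff 17.
No other feasible combination does better.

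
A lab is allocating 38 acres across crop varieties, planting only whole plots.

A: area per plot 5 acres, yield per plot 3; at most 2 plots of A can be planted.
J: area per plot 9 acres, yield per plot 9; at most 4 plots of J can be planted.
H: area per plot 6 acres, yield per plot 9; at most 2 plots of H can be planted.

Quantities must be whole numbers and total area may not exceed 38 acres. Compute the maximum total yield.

Take 1×A, 2×J, and 2×H: area 35 ≤ 38, yield 1·3 + 2·9 + 2·9 = 39.
H has the best ratio (9/6) and is taken to its limit of 2; remaining capacity is filled optimally with the others.

39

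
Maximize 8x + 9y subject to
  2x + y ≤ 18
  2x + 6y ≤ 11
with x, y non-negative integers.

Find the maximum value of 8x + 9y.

The continuous relaxation peaks at (5.5, 0) with value 44.00; rounding to a feasible lattice point costs some objective.
(x,y)=(5,0): 2·5+1·0=10≤18, 2·5+6·0=10≤11, objective 40.
(x,y)=(4,0): 2·4+1·0=8≤18, 2·4+6·0=8≤11, objective 32.
The best lattice point is (5,0), giving 40.

40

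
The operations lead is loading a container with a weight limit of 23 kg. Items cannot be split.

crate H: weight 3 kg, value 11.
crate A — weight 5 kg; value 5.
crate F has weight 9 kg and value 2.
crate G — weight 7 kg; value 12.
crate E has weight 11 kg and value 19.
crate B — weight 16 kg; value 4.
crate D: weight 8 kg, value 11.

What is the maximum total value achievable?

42

Treat it as a binary knapsack problem.
crate H + crate G + crate E: weight 3 + 7 + 11 = 21 ≤ 23, value 11 + 12 + 19 = 42.
crate H + crate E + crate D: weight 3 + 11 + 8 = 22 ≤ 23, value 11 + 19 + 11 = 41.
Best is crate H, crate G, and crate E with total value 42.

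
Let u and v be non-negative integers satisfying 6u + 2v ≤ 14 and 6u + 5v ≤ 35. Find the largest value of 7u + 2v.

The continuous relaxation peaks at (2.33, 0) with value 16.33; rounding to a feasible lattice point costs some objective.
(u,v)=(2,1): 6·2+2·1=14≤14, 6·2+5·1=17≤35, objective 16.
(u,v)=(2,0): 6·2+2·0=12≤14, 6·2+5·0=12≤35, objective 14.
(u,v)=(1,2): 6·1+2·2=10≤14, 6·1+5·2=16≤35, objective 11.
The best lattice point is (2,1), giving 16.

16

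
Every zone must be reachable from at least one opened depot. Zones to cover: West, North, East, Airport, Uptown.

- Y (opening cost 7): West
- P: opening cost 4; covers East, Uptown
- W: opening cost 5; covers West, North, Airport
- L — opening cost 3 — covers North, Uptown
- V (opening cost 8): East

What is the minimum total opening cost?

9

This is a weighted set-cover instance.
The greedy cost-per-new-zone heuristic would pick L, W, and P for 12, but a cheaper cover exists.
Choose P and W: together they cover West, North, East, Airport, Uptown — every zone.
Total opening cost: 4 + 5 = 9.
No cover costs less than 9.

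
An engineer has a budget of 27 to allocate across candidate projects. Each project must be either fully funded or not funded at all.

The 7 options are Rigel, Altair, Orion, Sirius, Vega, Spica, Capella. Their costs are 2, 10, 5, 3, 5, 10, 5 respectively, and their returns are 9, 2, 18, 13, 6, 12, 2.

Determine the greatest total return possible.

58

Allowing fractional choices, the relaxed optimum would be about 58.8, but projects are indivisible.
Rigel + Orion + Sirius + Spica + Capella: cost 2 + 5 + 3 + 10 + 5 = 25 ≤ 27, return 9 + 18 + 13 + 12 + 2 = 54.
Rigel + Orion + Sirius + Vega + Spica: cost 2 + 5 + 3 + 5 + 10 = 25 ≤ 27, return 9 + 18 + 13 + 6 + 12 = 58.
Best is Rigel, Orion, Sirius, Vega, and Spica with total return 58.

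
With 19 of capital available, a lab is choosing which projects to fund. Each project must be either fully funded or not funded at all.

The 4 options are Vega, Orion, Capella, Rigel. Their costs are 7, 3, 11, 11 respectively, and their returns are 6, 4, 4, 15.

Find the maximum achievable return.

21

This is a 0-1 knapsack instance.
Vega + Rigel: cost 7 + 11 = 18 ≤ 19, return 6 + 15 = 21.
Orion + Rigel: cost 3 + 11 = 14 ≤ 19, return 4 + 15 = 19.
Best is Vega and Rigel with total return 21.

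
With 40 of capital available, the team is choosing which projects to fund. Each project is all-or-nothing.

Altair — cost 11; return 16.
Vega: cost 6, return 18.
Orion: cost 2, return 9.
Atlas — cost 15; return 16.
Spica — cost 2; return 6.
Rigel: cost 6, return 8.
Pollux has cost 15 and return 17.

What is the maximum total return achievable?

68

This is an integer program with binary decision variables.
Allowing fractional choices, the relaxed optimum would be about 71.7, but projects are indivisible.
Altair + Vega + Orion + Rigel + Pollux: cost 11 + 6 + 2 + 6 + 15 = 40 ≤ 40, return 16 + 18 + 9 + 8 + 17 = 68.
Altair + Vega + Orion + Atlas + Rigel: cost 11 + 6 + 2 + 15 + 6 = 40 ≤ 40, return 16 + 18 + 9 + 16 + 8 = 67.
Altair + Vega + Orion + Spica + Pollux: cost 11 + 6 + 2 + 2 + 15 = 36 ≤ 40, return 16 + 18 + 9 + 6 + 17 = 66.
Best is Altair, Vega, Orion, Rigel, and Pollux with total return 68.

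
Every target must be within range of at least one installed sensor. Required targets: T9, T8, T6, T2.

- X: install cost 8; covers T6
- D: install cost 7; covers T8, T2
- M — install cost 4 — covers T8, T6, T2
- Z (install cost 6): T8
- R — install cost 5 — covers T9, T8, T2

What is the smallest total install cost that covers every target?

9

Choose M and R: together they cover T9, T8, T6, T2 — every target.
Total install cost: 4 + 5 = 9.
No cover costs less than 9.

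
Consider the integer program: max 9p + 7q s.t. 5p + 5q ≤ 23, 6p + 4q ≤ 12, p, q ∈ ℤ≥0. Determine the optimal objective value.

(p,q)=(0,3) is feasible, giving 21.
(p,q)=(0,2) is feasible, giving 14.
The best lattice point is (0,3), giving 21.

21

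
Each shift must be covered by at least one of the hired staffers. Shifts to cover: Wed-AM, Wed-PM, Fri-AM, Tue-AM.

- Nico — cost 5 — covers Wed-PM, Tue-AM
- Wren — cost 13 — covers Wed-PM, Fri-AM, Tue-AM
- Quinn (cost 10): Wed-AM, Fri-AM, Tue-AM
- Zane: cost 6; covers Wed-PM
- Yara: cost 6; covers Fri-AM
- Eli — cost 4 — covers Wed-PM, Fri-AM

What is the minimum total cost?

The greedy cost-per-new-shift heuristic would pick Eli, Nico, and Quinn for 19, but a cheaper cover exists.
Choose Quinn and Eli: together they cover Wed-AM, Wed-PM, Fri-AM, Tue-AM — every shift.
Total cost: 10 + 4 = 14.
No cover costs less than 14.

14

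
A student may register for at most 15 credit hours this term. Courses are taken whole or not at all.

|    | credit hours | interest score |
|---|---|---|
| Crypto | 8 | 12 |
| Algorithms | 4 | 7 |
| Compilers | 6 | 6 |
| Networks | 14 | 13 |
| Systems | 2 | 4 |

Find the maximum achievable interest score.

23

This is a 0-1 knapsack instance.
Crypto + Algorithms + Systems: credit hours 8 + 4 + 2 = 14 ≤ 15, interest score 12 + 7 + 4 = 23.
Crypto + Algorithms: credit hours 8 + 4 = 12 ≤ 15, interest score 12 + 7 = 19.
Best is Crypto, Algorithms, and Systems with total interest score 23.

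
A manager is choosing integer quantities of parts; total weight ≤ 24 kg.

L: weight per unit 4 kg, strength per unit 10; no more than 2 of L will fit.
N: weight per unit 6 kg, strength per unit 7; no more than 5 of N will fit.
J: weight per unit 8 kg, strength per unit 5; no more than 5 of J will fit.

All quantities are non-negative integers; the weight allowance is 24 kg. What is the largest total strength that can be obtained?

34

L has the best ratio (10/4); taking only L gives at most 2×10 = 20 (stopped by the supply cap of 2).
Mixing does better — 2×L and 2×N: weight 20 ≤ 24, strength 2·10 + 2·7 = 34.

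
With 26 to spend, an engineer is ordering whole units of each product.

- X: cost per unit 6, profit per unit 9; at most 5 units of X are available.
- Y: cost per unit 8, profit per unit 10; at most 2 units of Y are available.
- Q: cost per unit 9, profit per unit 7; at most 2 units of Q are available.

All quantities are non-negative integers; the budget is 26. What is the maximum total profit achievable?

3×X and 1×Y: cost 26 ≤ 26, profit 3·9 + 1·10 = 37.
4×X: cost 24 ≤ 26, profit 4·9 = 36.
Best is 37.

37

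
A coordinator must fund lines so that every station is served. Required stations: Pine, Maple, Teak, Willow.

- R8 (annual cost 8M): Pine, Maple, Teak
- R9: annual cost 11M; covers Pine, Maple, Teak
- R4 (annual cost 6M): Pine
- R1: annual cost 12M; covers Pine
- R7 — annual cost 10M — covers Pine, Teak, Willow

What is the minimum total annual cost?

This is a weighted set-cover instance.
Choose R8 and R7: together they cover Pine, Maple, Teak, Willow — every station.
Total annual cost: 8 + 10 = 18.
No cover costs less than 18.

18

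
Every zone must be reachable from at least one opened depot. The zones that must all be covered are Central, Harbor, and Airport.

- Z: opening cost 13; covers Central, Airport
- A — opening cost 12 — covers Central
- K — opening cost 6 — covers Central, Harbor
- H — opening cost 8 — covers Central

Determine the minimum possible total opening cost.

Choose Z and K: together they cover Central, Harbor, Airport — every zone.
Total opening cost: 13 + 6 = 19.
No cover costs less than 19.

19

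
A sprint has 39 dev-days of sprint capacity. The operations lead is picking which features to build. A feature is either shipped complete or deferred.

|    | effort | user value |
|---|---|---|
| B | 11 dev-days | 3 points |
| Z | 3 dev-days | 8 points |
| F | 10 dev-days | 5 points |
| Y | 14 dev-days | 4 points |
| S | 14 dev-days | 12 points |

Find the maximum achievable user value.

This is an integer program with binary decision variables.
Take B, Z, F, and S: effort 11 + 3 + 10 + 14 = 38 ≤ 39, user value 3 + 8 + 5 + 12 = 28.
No other feasible combination does better.

28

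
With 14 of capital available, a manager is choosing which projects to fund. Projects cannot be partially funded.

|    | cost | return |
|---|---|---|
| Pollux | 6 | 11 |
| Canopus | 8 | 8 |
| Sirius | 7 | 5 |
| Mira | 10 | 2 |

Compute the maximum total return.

Pollux + Sirius: cost 6 + 7 = 13 ≤ 14, return 11 + 5 = 16.
Pollux: cost 6 ≤ 14, return 11.
Pollux + Canopus: cost 6 + 8 = 14 ≤ 14, return 11 + 8 = 19.
Best is Pollux and Canopus with total return 19.

19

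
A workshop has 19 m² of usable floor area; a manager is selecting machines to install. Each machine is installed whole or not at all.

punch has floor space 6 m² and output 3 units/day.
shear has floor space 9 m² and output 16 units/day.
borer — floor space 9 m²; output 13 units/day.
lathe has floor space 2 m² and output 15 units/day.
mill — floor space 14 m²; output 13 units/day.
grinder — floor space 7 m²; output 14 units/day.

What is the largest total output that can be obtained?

45

Allowing fractional choices, the relaxed optimum would be about 46.4, but machines are indivisible.
shear + lathe + grinder: floor space 9 + 2 + 7 = 18 ≤ 19, output 16 + 15 + 14 = 45.
borer + lathe + grinder: floor space 9 + 2 + 7 = 18 ≤ 19, output 13 + 15 + 14 = 42.
Best is shear, lathe, and grinder with total output 45.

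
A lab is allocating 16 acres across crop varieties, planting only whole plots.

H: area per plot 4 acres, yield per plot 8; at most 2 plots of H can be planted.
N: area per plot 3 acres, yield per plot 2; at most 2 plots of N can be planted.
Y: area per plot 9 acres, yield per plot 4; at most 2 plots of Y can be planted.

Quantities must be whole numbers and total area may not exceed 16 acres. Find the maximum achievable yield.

20

H has the best ratio (8/4); taking only H gives at most 2×8 = 16 (stopped by the supply cap of 2).
Mixing does better — 2×H and 2×N: area 14 ≤ 16, yield 2·8 + 2·2 = 20.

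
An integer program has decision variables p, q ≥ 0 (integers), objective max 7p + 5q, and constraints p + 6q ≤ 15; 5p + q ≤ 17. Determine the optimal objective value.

(p,q)=(3,2): 1·3+6·2=15≤15, 5·3+1·2=17≤17, objective 31.
(p,q)=(3,1): 1·3+6·1=9≤15, 5·3+1·1=16≤17, objective 26.
No feasible integer point exceeds 31.

31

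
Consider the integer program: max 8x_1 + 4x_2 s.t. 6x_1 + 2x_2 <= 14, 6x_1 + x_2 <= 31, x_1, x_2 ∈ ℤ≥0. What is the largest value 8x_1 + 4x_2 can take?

28

(x_1,x_2)=(0,7): 6·0+2·7=14≤14, 6·0+1·7=7≤31, objective 28.
(x_1,x_2)=(0,6): 6·0+2·6=12≤14, 6·0+1·6=6≤31, objective 24.
Maximum is 28 at (x_1,x_2)=(0,7).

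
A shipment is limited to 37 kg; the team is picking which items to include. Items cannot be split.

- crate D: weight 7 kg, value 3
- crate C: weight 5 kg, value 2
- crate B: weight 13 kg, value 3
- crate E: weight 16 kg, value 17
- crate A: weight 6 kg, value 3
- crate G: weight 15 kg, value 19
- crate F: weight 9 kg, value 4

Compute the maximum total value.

This is a 0-1 knapsack instance.
Take crate E, crate A, and crate G: weight 16 + 6 + 15 = 37 ≤ 37, value 17 + 3 + 19 = 39.
No other feasible combination does better.

39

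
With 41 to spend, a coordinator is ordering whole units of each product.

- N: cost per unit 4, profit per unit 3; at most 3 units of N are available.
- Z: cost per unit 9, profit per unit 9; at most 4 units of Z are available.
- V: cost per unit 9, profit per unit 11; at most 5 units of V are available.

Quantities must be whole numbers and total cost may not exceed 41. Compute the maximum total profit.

47

V has the best ratio (11/9); taking only V gives at most 4×11 = 44 (stopped by the cost limit).
Mixing does better — 1×N and 4×V: cost 40 ≤ 41, profit 1·3 + 4·11 = 47.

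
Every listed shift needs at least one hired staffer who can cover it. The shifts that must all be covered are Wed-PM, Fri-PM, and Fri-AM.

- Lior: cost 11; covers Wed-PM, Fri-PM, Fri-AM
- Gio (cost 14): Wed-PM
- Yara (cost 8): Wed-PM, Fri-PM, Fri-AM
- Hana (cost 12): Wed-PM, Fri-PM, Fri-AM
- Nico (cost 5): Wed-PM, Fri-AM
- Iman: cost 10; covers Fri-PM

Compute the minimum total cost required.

The greedy cost-per-new-shift heuristic would pick Nico and Yara for 13, but a cheaper cover exists.
Yara alone covers Wed-PM, Fri-PM, Fri-AM — every shift.
Total cost: 8.
No cover costs less than 8.

8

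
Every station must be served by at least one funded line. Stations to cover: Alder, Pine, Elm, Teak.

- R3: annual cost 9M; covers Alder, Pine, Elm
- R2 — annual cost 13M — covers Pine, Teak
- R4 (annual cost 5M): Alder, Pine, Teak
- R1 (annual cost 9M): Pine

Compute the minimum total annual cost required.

This is an integer covering problem.
Choose R3 and R4: together they cover Alder, Pine, Elm, Teak — every station.
Total annual cost: 9 + 5 = 14.

14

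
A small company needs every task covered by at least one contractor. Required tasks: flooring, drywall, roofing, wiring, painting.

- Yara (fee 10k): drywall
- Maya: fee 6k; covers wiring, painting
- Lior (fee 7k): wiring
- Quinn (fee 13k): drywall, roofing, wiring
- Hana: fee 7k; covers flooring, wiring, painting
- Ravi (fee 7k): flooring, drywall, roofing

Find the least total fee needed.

13

This is an integer covering problem.
Choose Maya and Ravi: together they cover flooring, drywall, roofing, wiring, painting — every task.
Total fee: 6 + 7 = 13.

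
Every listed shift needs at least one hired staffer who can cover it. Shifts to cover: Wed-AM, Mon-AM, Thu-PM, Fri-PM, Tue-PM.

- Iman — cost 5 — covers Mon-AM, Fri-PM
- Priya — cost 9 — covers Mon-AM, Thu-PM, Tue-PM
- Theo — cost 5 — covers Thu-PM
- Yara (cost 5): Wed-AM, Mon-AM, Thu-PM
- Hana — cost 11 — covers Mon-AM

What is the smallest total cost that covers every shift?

19

This is an integer covering problem.
Choose Iman, Priya, and Yara: together they cover Wed-AM, Mon-AM, Thu-PM, Fri-PM, Tue-PM — every shift.
Total cost: 5 + 9 + 5 = 19.
No cover costs less than 19.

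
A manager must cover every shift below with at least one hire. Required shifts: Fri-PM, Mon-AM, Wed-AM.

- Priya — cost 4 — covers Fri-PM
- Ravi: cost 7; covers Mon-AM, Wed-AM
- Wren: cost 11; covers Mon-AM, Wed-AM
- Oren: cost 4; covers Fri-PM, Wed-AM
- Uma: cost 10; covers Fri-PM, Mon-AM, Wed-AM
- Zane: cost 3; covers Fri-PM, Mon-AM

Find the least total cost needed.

7

Choose Oren and Zane: together they cover Fri-PM, Mon-AM, Wed-AM — every shift.
Total cost: 4 + 3 = 7.
No cover costs less than 7.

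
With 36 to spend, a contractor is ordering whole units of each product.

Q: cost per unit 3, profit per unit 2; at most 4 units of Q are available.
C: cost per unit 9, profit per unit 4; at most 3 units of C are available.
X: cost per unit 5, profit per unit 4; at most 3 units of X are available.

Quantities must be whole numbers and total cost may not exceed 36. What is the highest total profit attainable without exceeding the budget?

24

X has the best ratio (4/5); taking only X gives at most 3×4 = 12 (stopped by the supply cap of 3).
Mixing does better — 4×Q, 1×C, and 3×X: cost 36 ≤ 36, profit 4·2 + 1·4 + 3·4 = 24.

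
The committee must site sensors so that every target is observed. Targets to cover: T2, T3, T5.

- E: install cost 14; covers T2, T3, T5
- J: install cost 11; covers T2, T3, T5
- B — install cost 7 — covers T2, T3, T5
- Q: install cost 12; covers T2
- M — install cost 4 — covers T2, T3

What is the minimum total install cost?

7

The greedy cost-per-new-target heuristic would pick M and B for 11, but a cheaper cover exists.
B alone covers T2, T3, T5 — every target.
Total install cost: 7.
No cover costs less than 7.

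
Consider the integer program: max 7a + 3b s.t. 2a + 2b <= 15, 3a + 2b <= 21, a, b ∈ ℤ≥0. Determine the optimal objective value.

(a,b)=(7,0): 2·7+2·0=14≤15, 3·7+2·0=21≤21, objective 49.
(a,b)=(6,1): 2·6+2·1=14≤15, 3·6+2·1=20≤21, objective 45.
No feasible integer point exceeds 49.

49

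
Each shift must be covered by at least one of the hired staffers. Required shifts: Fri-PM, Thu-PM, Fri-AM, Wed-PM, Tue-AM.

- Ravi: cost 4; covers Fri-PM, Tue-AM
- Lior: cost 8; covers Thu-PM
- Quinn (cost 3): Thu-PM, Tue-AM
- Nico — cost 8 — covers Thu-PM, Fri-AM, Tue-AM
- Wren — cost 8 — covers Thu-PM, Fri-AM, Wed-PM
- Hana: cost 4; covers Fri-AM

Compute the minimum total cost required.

Choose Ravi and Wren: together they cover Fri-PM, Thu-PM, Fri-AM, Wed-PM, Tue-AM — every shift.
Total cost: 4 + 8 = 12.

12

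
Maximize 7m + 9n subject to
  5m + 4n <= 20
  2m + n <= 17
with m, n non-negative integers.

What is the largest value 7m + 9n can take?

45

(m,n)=(0,5): 5·0+4·5=20≤20, 2·0+1·5=5≤17, objective 45.
(m,n)=(0,4): 5·0+4·4=16≤20, 2·0+1·4=4≤17, objective 36.
The best lattice point is (0,5), giving 45.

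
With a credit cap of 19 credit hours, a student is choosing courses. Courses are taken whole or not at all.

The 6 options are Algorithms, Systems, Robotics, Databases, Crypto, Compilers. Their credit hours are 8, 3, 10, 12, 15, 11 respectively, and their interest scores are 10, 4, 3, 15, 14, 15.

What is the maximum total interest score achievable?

Allowing fractional choices, the relaxed optimum would be about 25.2, but courses are indivisible.
Algorithms + Compilers: credit hours 8 + 11 = 19 ≤ 19, interest score 10 + 15 = 25.
Systems + Compilers: credit hours 3 + 11 = 14 ≤ 19, interest score 4 + 15 = 19.
Systems + Databases: credit hours 3 + 12 = 15 ≤ 19, interest score 4 + 15 = 19.
Best is Algorithms and Compilers with total interest score 25.

25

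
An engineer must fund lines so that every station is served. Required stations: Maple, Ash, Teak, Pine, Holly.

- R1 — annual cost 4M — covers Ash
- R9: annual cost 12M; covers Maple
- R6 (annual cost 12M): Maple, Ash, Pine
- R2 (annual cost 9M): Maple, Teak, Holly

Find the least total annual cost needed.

21

This is a weighted set-cover instance.
Choose R6 and R2: together they cover Maple, Ash, Teak, Pine, Holly — every station.
Total annual cost: 12 + 9 = 21.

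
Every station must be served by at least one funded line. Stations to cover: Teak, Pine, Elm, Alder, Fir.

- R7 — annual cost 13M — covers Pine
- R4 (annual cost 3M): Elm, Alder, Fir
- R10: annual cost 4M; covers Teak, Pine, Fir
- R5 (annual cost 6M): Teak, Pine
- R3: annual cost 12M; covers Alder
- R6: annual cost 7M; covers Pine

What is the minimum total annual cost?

Choose R4 and R10: together they cover Teak, Pine, Elm, Alder, Fir — every station.
Total annual cost: 3 + 4 = 7.
No cover costs less than 7.

7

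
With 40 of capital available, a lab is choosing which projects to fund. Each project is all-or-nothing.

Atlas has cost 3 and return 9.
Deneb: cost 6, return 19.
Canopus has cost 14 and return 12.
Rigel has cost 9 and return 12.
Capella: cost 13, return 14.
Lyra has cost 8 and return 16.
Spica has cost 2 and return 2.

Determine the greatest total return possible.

70

Allowing fractional choices, the relaxed optimum would be about 71.0, but projects are indivisible.
Atlas + Deneb + Rigel + Capella + Lyra: cost 3 + 6 + 9 + 13 + 8 = 39 ≤ 40, return 9 + 19 + 12 + 14 + 16 = 70.
Atlas + Deneb + Canopus + Rigel + Lyra: cost 3 + 6 + 14 + 9 + 8 = 40 ≤ 40, return 9 + 19 + 12 + 12 + 16 = 68.
Deneb + Rigel + Capella + Lyra + Spica: cost 6 + 9 + 13 + 8 + 2 = 38 ≤ 40, return 19 + 12 + 14 + 16 + 2 = 63.
Best is Atlas, Deneb, Rigel, Capella, and Lyra with total return 70.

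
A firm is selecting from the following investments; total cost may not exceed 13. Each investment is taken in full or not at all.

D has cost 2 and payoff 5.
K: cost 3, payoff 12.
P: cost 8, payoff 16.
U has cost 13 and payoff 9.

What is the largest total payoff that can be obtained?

33

This is an integer program with binary decision variables.
D + P: cost 2 + 8 = 10 ≤ 13, payoff 5 + 16 = 21.
D + K + P: cost 2 + 3 + 8 = 13 ≤ 13, payoff 5 + 12 + 16 = 33.
K + P: cost 3 + 8 = 11 ≤ 13, payoff 12 + 16 = 28.
Best is D, K, and P with total payoff 33.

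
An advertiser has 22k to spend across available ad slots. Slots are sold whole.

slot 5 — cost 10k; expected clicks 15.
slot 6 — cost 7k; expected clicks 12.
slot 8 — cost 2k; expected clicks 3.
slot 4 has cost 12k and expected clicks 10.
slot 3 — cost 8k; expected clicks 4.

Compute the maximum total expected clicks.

Allowing fractional choices, the relaxed optimum would be about 32.5, but ad slots are indivisible.
slot 5 + slot 6 + slot 8: cost 10 + 7 + 2 = 19 ≤ 22, expected clicks 15 + 12 + 3 = 30.
slot 5 + slot 6: cost 10 + 7 = 17 ≤ 22, expected clicks 15 + 12 = 27.
Best is slot 5, slot 6, and slot 8 with total expected clicks 30.

30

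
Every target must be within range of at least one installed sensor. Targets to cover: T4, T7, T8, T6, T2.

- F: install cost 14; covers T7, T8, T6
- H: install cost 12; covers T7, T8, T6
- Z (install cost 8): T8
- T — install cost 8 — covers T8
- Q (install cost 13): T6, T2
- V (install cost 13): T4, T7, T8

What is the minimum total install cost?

The greedy cost-per-new-target heuristic would pick H, Q, and V for 38, but a cheaper cover exists.
Choose Q and V: together they cover T4, T7, T8, T6, T2 — every target.
Total install cost: 13 + 13 = 26.
No cover costs less than 26.

26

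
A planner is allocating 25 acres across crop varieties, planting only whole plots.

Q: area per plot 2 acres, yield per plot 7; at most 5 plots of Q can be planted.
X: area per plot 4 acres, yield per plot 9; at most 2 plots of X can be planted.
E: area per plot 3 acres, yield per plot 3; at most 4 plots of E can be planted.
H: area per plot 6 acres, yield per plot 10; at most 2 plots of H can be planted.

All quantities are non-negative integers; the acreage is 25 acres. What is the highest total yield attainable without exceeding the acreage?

Take 5×Q, 2×X, and 1×H: area 24 ≤ 25, yield 5·7 + 2·9 + 1·10 = 63.
Q has the best ratio (7/2) and is taken to its limit of 5; remaining capacity is filled optimally with the others.

63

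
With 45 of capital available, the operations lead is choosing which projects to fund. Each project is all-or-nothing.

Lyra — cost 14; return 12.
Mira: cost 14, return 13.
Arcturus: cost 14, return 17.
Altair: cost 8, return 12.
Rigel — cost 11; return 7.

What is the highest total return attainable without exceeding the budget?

Lyra + Arcturus + Altair: cost 14 + 14 + 8 = 36 ≤ 45, return 12 + 17 + 12 = 41.
Lyra + Mira + Arcturus: cost 14 + 14 + 14 = 42 ≤ 45, return 12 + 13 + 17 = 42.
Mira + Arcturus + Altair: cost 14 + 14 + 8 = 36 ≤ 45, return 13 + 17 + 12 = 42.
The maximum return is 42; one optimal choice is Mira, Arcturus, and Altair.

42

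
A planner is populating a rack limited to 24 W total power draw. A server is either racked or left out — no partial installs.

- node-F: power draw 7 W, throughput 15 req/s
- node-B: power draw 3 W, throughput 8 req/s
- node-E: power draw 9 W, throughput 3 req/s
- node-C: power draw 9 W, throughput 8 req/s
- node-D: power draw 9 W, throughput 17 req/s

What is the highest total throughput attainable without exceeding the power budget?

40

Treat it as a binary knapsack problem.
Take node-F, node-B, and node-D: power draw 7 + 3 + 9 = 19 ≤ 24, throughput 15 + 8 + 17 = 40.
No other feasible combination does better.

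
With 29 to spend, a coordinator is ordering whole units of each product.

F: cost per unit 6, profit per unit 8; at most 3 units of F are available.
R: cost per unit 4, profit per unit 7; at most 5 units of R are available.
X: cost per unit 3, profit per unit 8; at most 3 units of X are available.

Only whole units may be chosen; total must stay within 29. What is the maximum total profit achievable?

59

5×R and 3×X: cost 29 ≤ 29, profit 5·7 + 3·8 = 59.
2×F, 2×R, and 3×X: cost 29 ≤ 29, profit 2·8 + 2·7 + 3·8 = 54.
Best is 59.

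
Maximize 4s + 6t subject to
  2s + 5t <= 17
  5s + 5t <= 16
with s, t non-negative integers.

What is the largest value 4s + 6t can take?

The continuous relaxation peaks at (0, 3.2) with value 19.20; rounding to a feasible lattice point costs some objective.
(s,t)=(0,3): 2·0+5·3=15≤17, 5·0+5·3=15≤16, objective 18.
(s,t)=(1,2): 2·1+5·2=12≤17, 5·1+5·2=15≤16, objective 16.
(s,t)=(0,2): 2·0+5·2=10≤17, 5·0+5·2=10≤16, objective 12.
Maximum is 18 at (s,t)=(0,3).

18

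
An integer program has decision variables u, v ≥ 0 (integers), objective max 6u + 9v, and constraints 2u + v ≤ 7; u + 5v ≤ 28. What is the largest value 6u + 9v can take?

(u,v)=(1,5): 2·1+1·5=7≤7, 1·1+5·5=26≤28, objective 51.
(u,v)=(0,5): 2·0+1·5=5≤7, 1·0+5·5=25≤28, objective 45.
(u,v)=(1,4): 2·1+1·4=6≤7, 1·1+5·4=21≤28, objective 42.
(u,v)=(0,4): 2·0+1·4=4≤7, 1·0+5·4=20≤28, objective 36.
Maximum is 51 at (u,v)=(1,5).

51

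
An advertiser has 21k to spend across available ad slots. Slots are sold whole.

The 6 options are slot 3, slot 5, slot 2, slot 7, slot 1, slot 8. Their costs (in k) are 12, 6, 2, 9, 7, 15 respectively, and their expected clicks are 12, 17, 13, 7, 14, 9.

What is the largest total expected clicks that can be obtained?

44

Treat it as a binary knapsack problem.
slot 3 + slot 2 + slot 1: cost 12 + 2 + 7 = 21 ≤ 21, expected clicks 12 + 13 + 14 = 39.
slot 5 + slot 2 + slot 1: cost 6 + 2 + 7 = 15 ≤ 21, expected clicks 17 + 13 + 14 = 44.
slot 3 + slot 5 + slot 2: cost 12 + 6 + 2 = 20 ≤ 21, expected clicks 12 + 17 + 13 = 42.
Best is slot 5, slot 2, and slot 1 with total expected clicks 44.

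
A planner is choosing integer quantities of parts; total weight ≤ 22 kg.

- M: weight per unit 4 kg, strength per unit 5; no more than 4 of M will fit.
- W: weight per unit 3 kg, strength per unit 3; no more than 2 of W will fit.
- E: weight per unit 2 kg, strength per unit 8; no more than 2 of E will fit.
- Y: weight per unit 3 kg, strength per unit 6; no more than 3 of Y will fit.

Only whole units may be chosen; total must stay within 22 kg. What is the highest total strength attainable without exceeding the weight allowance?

44

3×M, 2×E, and 2×Y: weight 22 ≤ 22, strength 3·5 + 2·8 + 2·6 = 43.
2×M, 2×E, and 3×Y: weight 21 ≤ 22, strength 2·5 + 2·8 + 3·6 = 44.
Best is 44.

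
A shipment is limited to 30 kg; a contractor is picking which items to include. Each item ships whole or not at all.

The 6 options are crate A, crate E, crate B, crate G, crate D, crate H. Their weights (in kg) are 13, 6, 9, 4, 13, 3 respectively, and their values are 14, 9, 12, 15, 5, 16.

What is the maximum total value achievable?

57

Allowing fractional choices, the relaxed optimum would be about 60.6, but items are indivisible.
crate A + crate B + crate G + crate H: weight 13 + 9 + 4 + 3 = 29 ≤ 30, value 14 + 12 + 15 + 16 = 57.
crate A + crate E + crate G + crate H: weight 13 + 6 + 4 + 3 = 26 ≤ 30, value 14 + 9 + 15 + 16 = 54.
Best is crate A, crate B, crate G, and crate H with total value 57.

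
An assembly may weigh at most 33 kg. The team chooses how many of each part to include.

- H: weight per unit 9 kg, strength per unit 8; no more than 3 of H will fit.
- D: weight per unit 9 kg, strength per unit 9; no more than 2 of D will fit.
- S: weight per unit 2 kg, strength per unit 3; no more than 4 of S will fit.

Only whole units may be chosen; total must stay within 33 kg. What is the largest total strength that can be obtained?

S has the best ratio (3/2); taking only S gives at most 4×3 = 12 (stopped by the supply cap of 4).
Mixing does better — 1×H, 2×D, and 3×S: weight 33 ≤ 33, strength 1·8 + 2·9 + 3·3 = 35.

35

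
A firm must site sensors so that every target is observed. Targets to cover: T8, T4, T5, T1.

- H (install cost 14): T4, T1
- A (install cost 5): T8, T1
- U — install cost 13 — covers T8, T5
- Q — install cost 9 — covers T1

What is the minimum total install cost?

Choose H and U: together they cover T8, T4, T5, T1 — every target.
Total install cost: 14 + 13 = 27.

27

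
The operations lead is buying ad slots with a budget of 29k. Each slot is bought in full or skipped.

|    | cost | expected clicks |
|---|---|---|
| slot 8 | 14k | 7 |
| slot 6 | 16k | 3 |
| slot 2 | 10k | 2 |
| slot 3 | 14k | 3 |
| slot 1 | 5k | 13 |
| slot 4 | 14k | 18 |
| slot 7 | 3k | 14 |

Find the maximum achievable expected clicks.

45

slot 1 + slot 4 + slot 7: cost 5 + 14 + 3 = 22 ≤ 29, expected clicks 13 + 18 + 14 = 45.
slot 8 + slot 1 + slot 7: cost 14 + 5 + 3 = 22 ≤ 29, expected clicks 7 + 13 + 14 = 34.
Best is slot 1, slot 4, and slot 7 with total expected clicks 45.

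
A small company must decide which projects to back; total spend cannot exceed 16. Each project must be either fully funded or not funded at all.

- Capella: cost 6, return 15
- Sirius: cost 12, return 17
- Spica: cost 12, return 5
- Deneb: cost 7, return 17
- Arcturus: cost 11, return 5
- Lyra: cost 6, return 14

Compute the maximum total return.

32

This is an integer program with binary decision variables.
Take Capella and Deneb: cost 6 + 7 = 13 ≤ 16, return 15 + 17 = 32.
No other feasible combination does better.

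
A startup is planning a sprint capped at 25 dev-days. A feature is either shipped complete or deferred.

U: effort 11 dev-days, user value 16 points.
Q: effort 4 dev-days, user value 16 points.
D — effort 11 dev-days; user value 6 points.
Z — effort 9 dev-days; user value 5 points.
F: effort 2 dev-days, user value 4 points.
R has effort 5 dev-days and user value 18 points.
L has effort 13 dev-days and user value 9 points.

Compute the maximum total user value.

Treat it as a binary knapsack problem.
Allowing fractional choices, the relaxed optimum would be about 56.1, but features are indivisible.
Q + F + R + L: effort 4 + 2 + 5 + 13 = 24 ≤ 25, user value 16 + 4 + 18 + 9 = 47.
U + Q + F + R: effort 11 + 4 + 2 + 5 = 22 ≤ 25, user value 16 + 16 + 4 + 18 = 54.
U + Q + R: effort 11 + 4 + 5 = 20 ≤ 25, user value 16 + 16 + 18 = 50.
Best is U, Q, F, and R with total user value 54.

54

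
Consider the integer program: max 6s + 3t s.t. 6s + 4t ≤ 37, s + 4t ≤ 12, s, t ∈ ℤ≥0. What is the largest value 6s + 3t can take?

36

Relaxing integrality, the LP optimum is 37.00 at (s,t) = (6.17, 0), which is not an integer point.
(s,t)=(6,0) is feasible, giving 36.
(s,t)=(5,1) is feasible, giving 33.
(s,t)=(5,0) is feasible, giving 30.
No feasible integer point exceeds 36.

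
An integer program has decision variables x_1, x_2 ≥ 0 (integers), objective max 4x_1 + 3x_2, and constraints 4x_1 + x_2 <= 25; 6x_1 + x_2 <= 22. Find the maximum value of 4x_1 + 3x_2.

66

(x_1,x_2)=(0,22): 4·0+1·22=22≤25, 6·0+1·22=22≤22, objective 66.
(x_1,x_2)=(0,21): 4·0+1·21=21≤25, 6·0+1·21=21≤22, objective 63.
Maximum is 66 at (x_1,x_2)=(0,22).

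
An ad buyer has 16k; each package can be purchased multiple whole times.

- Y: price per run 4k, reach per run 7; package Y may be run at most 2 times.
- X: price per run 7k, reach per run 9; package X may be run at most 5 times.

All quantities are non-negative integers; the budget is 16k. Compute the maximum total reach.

23

Take 2×Y and 1×X: price 15 ≤ 16, reach 2·7 + 1·9 = 23.
Y has the best ratio (7/4) and is taken to its limit of 2; remaining capacity is filled optimally with the others.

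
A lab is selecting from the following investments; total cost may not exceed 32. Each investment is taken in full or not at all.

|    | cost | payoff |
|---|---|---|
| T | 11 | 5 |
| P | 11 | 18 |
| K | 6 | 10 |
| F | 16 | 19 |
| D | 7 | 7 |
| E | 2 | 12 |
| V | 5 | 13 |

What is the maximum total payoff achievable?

60

K + F + E + V: cost 6 + 16 + 2 + 5 = 29 ≤ 32, payoff 10 + 19 + 12 + 13 = 54.
P + K + D + E + V: cost 11 + 6 + 7 + 2 + 5 = 31 ≤ 32, payoff 18 + 10 + 7 + 12 + 13 = 60.
Best is P, K, D, E, and V with total payoff 60.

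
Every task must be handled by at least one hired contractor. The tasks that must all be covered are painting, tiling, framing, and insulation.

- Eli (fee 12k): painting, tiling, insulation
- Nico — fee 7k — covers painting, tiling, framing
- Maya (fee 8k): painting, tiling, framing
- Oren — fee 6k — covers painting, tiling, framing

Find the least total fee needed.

18

Choose Eli and Oren: together they cover painting, tiling, framing, insulation — every task.
Total fee: 12 + 6 = 18.
No cover costs less than 18.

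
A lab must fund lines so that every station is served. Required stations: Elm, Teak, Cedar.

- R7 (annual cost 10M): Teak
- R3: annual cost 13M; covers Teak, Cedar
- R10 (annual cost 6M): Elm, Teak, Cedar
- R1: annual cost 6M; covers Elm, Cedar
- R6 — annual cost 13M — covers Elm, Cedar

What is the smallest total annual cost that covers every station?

R10 alone covers Elm, Teak, Cedar — every station.
Total annual cost: 6.
No cover costs less than 6.

6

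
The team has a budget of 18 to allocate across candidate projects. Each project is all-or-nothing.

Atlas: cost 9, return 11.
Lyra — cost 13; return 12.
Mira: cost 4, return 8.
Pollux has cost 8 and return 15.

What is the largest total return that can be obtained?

Allowing fractional choices, the relaxed optimum would be about 30.3, but projects are indivisible.
Mira + Pollux: cost 4 + 8 = 12 ≤ 18, return 8 + 15 = 23.
Atlas + Pollux: cost 9 + 8 = 17 ≤ 18, return 11 + 15 = 26.
Best is Atlas and Pollux with total return 26.

26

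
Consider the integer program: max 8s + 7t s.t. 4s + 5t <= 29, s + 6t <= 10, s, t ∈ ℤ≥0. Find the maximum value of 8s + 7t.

The continuous relaxation peaks at (7.25, 0) with value 58.00; rounding to a feasible lattice point costs some objective.
(s,t)=(7,0): 4·7+5·0=28≤29, 1·7+6·0=7≤10, objective 56.
(s,t)=(6,0): 4·6+5·0=24≤29, 1·6+6·0=6≤10, objective 48.
The best lattice point is (7,0), giving 56.

56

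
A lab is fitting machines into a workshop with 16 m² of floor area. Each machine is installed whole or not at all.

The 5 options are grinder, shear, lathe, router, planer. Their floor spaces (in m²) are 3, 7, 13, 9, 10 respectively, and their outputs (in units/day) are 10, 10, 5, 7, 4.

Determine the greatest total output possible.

Allowing fractional choices, the relaxed optimum would be about 24.7, but machines are indivisible.
shear + router: floor space 7 + 9 = 16 ≤ 16, output 10 + 7 = 17.
grinder + router: floor space 3 + 9 = 12 ≤ 16, output 10 + 7 = 17.
grinder + shear: floor space 3 + 7 = 10 ≤ 16, output 10 + 10 = 20.
Best is grinder and shear with total output 20.

20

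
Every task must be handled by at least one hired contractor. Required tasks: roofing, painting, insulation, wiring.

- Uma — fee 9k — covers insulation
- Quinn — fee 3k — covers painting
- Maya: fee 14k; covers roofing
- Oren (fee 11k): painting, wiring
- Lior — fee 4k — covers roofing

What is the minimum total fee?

24

The greedy cost-per-new-task heuristic would pick Quinn, Lior, Uma, and Oren for 27, but a cheaper cover exists.
Choose Uma, Oren, and Lior: together they cover roofing, painting, insulation, wiring — every task.
Total fee: 9 + 11 + 4 = 24.
No cover costs less than 24.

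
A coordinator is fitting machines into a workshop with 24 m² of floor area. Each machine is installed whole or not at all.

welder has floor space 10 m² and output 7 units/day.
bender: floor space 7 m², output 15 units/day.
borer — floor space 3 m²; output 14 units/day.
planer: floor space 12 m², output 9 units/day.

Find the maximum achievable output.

Treat it as a binary knapsack problem.
Allowing fractional choices, the relaxed optimum would be about 39.4, but machines are indivisible.
welder + bender + borer: floor space 10 + 7 + 3 = 20 ≤ 24, output 7 + 15 + 14 = 36.
bender + borer + planer: floor space 7 + 3 + 12 = 22 ≤ 24, output 15 + 14 + 9 = 38.
bender + borer: floor space 7 + 3 = 10 ≤ 24, output 15 + 14 = 29.
Best is bender, borer, and planer with total output 38.

38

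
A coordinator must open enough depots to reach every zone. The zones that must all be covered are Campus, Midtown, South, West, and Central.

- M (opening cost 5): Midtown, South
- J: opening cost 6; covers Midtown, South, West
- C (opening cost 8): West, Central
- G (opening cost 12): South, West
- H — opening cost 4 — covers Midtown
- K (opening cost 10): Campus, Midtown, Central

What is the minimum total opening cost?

Choose J and K: together they cover Campus, Midtown, South, West, Central — every zone.
Total opening cost: 6 + 10 = 16.

16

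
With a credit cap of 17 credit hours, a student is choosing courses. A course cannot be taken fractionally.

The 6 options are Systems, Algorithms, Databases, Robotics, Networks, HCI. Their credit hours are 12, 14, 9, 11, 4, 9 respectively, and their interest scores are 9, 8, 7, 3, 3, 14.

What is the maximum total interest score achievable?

Allowing fractional choices, the relaxed optimum would be about 20.2, but courses are indivisible.
Networks + HCI: credit hours 4 + 9 = 13 ≤ 17, interest score 3 + 14 = 17.
HCI: credit hours 9 ≤ 17, interest score 14.
Best is Networks and HCI with total interest score 17.

17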